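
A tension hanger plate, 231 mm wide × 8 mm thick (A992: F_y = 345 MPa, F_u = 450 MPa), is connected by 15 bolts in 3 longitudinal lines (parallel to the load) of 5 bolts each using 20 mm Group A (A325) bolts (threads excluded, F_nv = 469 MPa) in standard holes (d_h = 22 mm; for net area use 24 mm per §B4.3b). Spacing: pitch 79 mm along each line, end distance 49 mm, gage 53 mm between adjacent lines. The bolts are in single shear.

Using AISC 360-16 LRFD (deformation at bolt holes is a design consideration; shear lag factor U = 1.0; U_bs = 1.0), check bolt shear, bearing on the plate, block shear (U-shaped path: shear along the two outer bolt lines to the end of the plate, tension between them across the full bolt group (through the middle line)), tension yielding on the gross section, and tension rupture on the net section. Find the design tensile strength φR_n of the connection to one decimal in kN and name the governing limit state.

Bolt shear: A_b = π(20)²/4 = 314.16 mm². φR_n = 0.75 × 469 × 314.16 × 15 × 1 = 1657.6 kN.
Bearing (8 mm plate, F_u = 450 MPa): end bolts L_c = 49 − 22/2 = 38, R_n = min(1.2×38×8×450, 2.4×20×8×450) = 164.16 kN/bolt; interior L_c = 79 − 22 = 57, R_n = 172.8 kN/bolt. φR_n = 0.75 × (3×164.16 + 12×172.8) = 1924.6 kN.
Block shear: shear path 2×[49+4×79] = 2×365 mm, A_gv = 5840, A_nv = 2×(365 − 4.5×24)×8 = 4112 mm²; tension across gage: (106 − 2×24)×8 = 464 mm². R_n = min(0.6×450×4112, 0.6×345×5840) + 1.0×450×464 = min(1110.2, 1208.9) + 208.8 = 1319 kN. φR_n = 0.75 × 1319 = 989.3 kN.
Tension yield (gross): A_g = 231×8 = 1848 mm². φR_n = 0.90 × 345 × 1848 = 573.8 kN.
Tension rupture (net): A_n = (231 − 3×24)×8 = 1272 mm² (U = 1.0, A_e = A_n). φR_n = 0.75 × 450 × 1272 = 429.3 kN.
Governing: min(1657.6, 1924.6, 989.3, 573.8, 429.3) = 429.3 kN → net-section rupture.

429.3 kN (net-section rupture governs)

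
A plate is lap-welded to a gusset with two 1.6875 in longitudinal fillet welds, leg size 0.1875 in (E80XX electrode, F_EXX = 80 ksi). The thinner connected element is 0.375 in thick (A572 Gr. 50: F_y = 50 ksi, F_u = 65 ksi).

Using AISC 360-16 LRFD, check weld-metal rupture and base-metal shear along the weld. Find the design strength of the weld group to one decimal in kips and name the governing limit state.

16.1 kips (weld metal governs)

Weld metal: throat = 0.707×0.1875 = 0.13256 in, L = 2×1.6875 = 3.375 in. φR_n = 0.75 × 0.6 × 80 × 0.13256 × 3.375 = 16.1 kips.
Base metal shear (0.375 in plate): yield φR_n = 1.0×0.6×50×0.375×3.375 = 38.0 kips; rupture φR_n = 0.75×0.6×65×0.375×3.375 = 37.0 kips; take 37.0 kips (rupture).
Governing: min(16.1, 37.0) = 16.1 kips → weld metal.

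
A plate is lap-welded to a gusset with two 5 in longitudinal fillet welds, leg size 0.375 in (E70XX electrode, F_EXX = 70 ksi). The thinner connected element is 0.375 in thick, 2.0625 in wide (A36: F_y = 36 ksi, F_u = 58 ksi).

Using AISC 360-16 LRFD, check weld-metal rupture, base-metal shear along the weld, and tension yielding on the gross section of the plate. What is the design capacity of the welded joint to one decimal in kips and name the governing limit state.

25.1 kips (gross-section yield governs)

Weld metal: throat = 0.707×0.375 = 0.26513 in, L = 2×5 = 10 in. φR_n = 0.75 × 0.6 × 70 × 0.26513 × 10 = 83.5 kips.
Base metal shear (0.375 in plate): yield φR_n = 1.0×0.6×36×0.375×10 = 81.0 kips; rupture φR_n = 0.75×0.6×58×0.375×10 = 97.9 kips; take 81.0 kips (yield).
Tension yield (gross): A_g = 2.0625×0.375 = 0.77344 in². φR_n = 0.90 × 36 × 0.77344 = 25.1 kips.
Governing: min(83.5, 81.0, 25.1) = 25.1 kips → gross-section yield.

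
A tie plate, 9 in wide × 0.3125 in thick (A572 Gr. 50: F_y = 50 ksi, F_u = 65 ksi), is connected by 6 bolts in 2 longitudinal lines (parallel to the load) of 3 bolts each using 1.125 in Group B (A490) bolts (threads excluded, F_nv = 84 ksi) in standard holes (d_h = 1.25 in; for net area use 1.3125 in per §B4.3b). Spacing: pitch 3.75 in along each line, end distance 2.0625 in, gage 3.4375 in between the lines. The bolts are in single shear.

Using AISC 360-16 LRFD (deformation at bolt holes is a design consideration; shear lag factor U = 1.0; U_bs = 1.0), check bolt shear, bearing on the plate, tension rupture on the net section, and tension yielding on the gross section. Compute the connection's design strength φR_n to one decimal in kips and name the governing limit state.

97.1 kips (net-section rupture governs)

Bolt shear: A_b = π(1.125)²/4 = 0.99402 in². φR_n = 0.75 × 84 × 0.99402 × 6 × 1 = 375.7 kips.
Bearing (0.3125 in plate, F_u = 65 ksi): end bolts L_c = 2.0625 − 1.25/2 = 1.4375, R_n = min(1.2×1.4375×0.3125×65, 2.4×1.125×0.3125×65) = 35.039 kips/bolt; interior L_c = 3.75 − 1.25 = 2.5, R_n = 54.844 kips/bolt. φR_n = 0.75 × (2×35.039 + 4×54.844) = 217.1 kips.
Tension rupture (net): A_n = (9 − 2×1.3125)×0.3125 = 1.9922 in² (U = 1.0, A_e = A_n). φR_n = 0.75 × 65 × 1.9922 = 97.1 kips.
Tension yield (gross): A_g = 9×0.3125 = 2.8125 in². φR_n = 0.90 × 50 × 2.8125 = 126.6 kips.
Governing: min(375.7, 217.1, 97.1, 126.6) = 97.1 kips → net-section rupture.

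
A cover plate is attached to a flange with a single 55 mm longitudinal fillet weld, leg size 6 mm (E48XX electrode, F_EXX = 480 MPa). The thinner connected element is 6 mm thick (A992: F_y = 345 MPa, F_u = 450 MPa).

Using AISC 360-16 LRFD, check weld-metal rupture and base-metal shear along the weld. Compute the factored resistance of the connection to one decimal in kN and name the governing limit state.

Weld metal: throat = 0.707×6 = 4.242 mm, L = 55 mm. φR_n = 0.75 × 0.6 × 480 × 4.242 × 55 = 50.4 kN.
Base metal shear (6 mm plate): yield φR_n = 1.0×0.6×345×6×55 = 68.3 kN; rupture φR_n = 0.75×0.6×450×6×55 = 66.8 kN; take 66.8 kN (rupture).
Governing: min(50.4, 66.8) = 50.4 kN → weld metal.

50.4 kN (weld metal governs)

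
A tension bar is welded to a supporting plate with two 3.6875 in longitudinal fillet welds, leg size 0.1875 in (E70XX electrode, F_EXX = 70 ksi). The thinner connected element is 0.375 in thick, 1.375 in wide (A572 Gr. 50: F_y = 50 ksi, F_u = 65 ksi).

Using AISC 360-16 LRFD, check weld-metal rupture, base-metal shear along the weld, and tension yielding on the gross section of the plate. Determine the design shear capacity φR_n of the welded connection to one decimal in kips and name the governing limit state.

Weld metal: throat = 0.707×0.1875 = 0.13256 in, L = 2×3.6875 = 7.375 in. φR_n = 0.75 × 0.6 × 70 × 0.13256 × 7.375 = 30.8 kips.
Base metal shear (0.375 in plate): yield φR_n = 1.0×0.6×50×0.375×7.375 = 83.0 kips; rupture φR_n = 0.75×0.6×65×0.375×7.375 = 80.9 kips; take 80.9 kips (rupture).
Tension yield (gross): A_g = 1.375×0.375 = 0.51563 in². φR_n = 0.90 × 50 × 0.51563 = 23.2 kips.
Governing: min(30.8, 80.9, 23.2) = 23.2 kips → gross-section yield.

23.2 kips (gross-section yield governs)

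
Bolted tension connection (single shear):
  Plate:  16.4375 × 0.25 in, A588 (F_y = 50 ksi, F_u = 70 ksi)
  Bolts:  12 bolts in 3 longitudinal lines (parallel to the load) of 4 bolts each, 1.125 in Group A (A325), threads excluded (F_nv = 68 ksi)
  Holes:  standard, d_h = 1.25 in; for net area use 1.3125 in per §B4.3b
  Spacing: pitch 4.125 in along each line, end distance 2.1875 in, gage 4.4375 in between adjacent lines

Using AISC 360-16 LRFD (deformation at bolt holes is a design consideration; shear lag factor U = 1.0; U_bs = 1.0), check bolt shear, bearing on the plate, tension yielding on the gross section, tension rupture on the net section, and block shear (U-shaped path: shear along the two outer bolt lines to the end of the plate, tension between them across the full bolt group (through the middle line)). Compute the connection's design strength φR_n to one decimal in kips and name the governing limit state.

164.1 kips (net-section rupture governs)

Bolt shear: A_b = π(1.125)²/4 = 0.99402 in². φR_n = 0.75 × 68 × 0.99402 × 12 × 1 = 608.3 kips.
Bearing (0.25 in plate, F_u = 70 ksi): end bolts L_c = 2.1875 − 1.25/2 = 1.5625, R_n = min(1.2×1.5625×0.25×70, 2.4×1.125×0.25×70) = 32.813 kips/bolt; interior L_c = 4.125 − 1.25 = 2.875, R_n = 47.25 kips/bolt. φR_n = 0.75 × (3×32.813 + 9×47.25) = 392.8 kips.
Tension yield (gross): A_g = 16.4375×0.25 = 4.1094 in². φR_n = 0.90 × 50 × 4.1094 = 184.9 kips.
Tension rupture (net): A_n = (16.4375 − 3×1.3125)×0.25 = 3.125 in² (U = 1.0, A_e = A_n). φR_n = 0.75 × 70 × 3.125 = 164.1 kips.
Block shear: shear path 2×[2.1875+3×4.125] = 2×14.5625 in, A_gv = 7.2813, A_nv = 2×(14.5625 − 3.5×1.3125)×0.25 = 4.9844 in²; tension across gage: (8.875 − 2×1.3125)×0.25 = 1.5625 in². R_n = min(0.6×70×4.9844, 0.6×50×7.2813) + 1.0×70×1.5625 = min(209.34, 218.44) + 109.38 = 318.72 kips. φR_n = 0.75 × 318.72 = 239.0 kips.
Governing: min(608.3, 392.8, 184.9, 164.1, 239.0) = 164.1 kips → net-section rupture.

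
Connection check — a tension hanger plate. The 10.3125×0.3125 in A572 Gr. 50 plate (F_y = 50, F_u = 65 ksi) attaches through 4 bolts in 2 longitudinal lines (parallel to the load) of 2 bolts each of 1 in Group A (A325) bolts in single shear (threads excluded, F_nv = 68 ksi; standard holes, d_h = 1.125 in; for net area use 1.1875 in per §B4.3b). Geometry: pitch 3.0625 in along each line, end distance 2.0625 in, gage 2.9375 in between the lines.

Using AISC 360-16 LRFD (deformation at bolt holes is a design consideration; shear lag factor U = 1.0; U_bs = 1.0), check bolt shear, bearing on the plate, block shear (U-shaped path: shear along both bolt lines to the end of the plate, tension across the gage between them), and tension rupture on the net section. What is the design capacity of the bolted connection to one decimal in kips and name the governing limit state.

Bolt shear: A_b = π(1)²/4 = 0.7854 in². φR_n = 0.75 × 68 × 0.7854 × 4 × 1 = 160.2 kips.
Bearing (0.3125 in plate, F_u = 65 ksi): end bolts L_c = 2.0625 − 1.125/2 = 1.5, R_n = min(1.2×1.5×0.3125×65, 2.4×1×0.3125×65) = 36.563 kips/bolt; interior L_c = 3.0625 − 1.125 = 1.9375, R_n = 47.227 kips/bolt. φR_n = 0.75 × (2×36.563 + 2×47.227) = 125.7 kips.
Block shear: shear path 2×[2.0625+1×3.0625] = 2×5.125 in, A_gv = 3.2031, A_nv = 2×(5.125 − 1.5×1.1875)×0.3125 = 2.0898 in²; tension across gage: (2.9375 − 1×1.1875)×0.3125 = 0.54688 in². R_n = min(0.6×65×2.0898, 0.6×50×3.2031) + 1.0×65×0.54688 = min(81.502, 96.093) + 35.547 = 117.05 kips. φR_n = 0.75 × 117.05 = 87.8 kips.
Tension rupture (net): A_n = (10.3125 − 2×1.1875)×0.3125 = 2.4805 in² (U = 1.0, A_e = A_n). φR_n = 0.75 × 65 × 2.4805 = 120.9 kips.
Governing: min(160.2, 125.7, 87.8, 120.9) = 87.8 kips → block shear.

87.8 kips (block shear governs)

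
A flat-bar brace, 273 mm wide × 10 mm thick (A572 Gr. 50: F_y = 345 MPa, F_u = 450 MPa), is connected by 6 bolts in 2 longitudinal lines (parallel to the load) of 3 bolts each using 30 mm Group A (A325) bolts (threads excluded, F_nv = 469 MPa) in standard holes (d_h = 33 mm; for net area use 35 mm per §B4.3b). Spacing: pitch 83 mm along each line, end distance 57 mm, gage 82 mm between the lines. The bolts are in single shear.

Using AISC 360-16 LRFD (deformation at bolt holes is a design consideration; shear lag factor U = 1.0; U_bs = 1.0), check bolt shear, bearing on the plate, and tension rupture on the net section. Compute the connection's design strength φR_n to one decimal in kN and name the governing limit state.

685.1 kN (net-section rupture governs)

Bolt shear: A_b = π(30)²/4 = 706.86 mm². φR_n = 0.75 × 469 × 706.86 × 6 × 1 = 1491.8 kN.
Bearing (10 mm plate, F_u = 450 MPa): end bolts L_c = 57 − 33/2 = 40.5, R_n = min(1.2×40.5×10×450, 2.4×30×10×450) = 218.7 kN/bolt; interior L_c = 83 − 33 = 50, R_n = 270 kN/bolt. φR_n = 0.75 × (2×218.7 + 4×270) = 1138.1 kN.
Tension rupture (net): A_n = (273 − 2×35)×10 = 2030 mm² (U = 1.0, A_e = A_n). φR_n = 0.75 × 450 × 2030 = 685.1 kN.
Governing: min(1491.8, 1138.1, 685.1) = 685.1 kN → net-section rupture.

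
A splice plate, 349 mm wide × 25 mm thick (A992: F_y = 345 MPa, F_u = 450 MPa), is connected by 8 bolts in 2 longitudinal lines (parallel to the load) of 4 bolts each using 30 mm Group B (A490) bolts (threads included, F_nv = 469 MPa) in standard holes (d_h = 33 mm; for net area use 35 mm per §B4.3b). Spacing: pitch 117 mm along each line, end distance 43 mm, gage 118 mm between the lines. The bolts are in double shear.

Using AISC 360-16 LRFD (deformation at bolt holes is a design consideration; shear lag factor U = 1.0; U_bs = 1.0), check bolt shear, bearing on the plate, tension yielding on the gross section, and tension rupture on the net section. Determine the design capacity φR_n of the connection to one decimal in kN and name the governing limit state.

Bolt shear: A_b = π(30)²/4 = 706.86 mm². φR_n = 0.75 × 469 × 706.86 × 8 × 2 = 3978.2 kN.
Bearing (25 mm plate, F_u = 450 MPa): end bolts L_c = 43 − 33/2 = 26.5, R_n = min(1.2×26.5×25×450, 2.4×30×25×450) = 357.75 kN/bolt; interior L_c = 117 − 33 = 84, R_n = 810 kN/bolt. φR_n = 0.75 × (2×357.75 + 6×810) = 4181.6 kN.
Tension yield (gross): A_g = 349×25 = 8725 mm². φR_n = 0.90 × 345 × 8725 = 2709.1 kN.
Tension rupture (net): A_n = (349 − 2×35)×25 = 6975 mm² (U = 1.0, A_e = A_n). φR_n = 0.75 × 450 × 6975 = 2354.1 kN.
Governing: min(3978.2, 4181.6, 2709.1, 2354.1) = 2354.1 kN → net-section rupture.

2354.1 kN (net-section rupture governs)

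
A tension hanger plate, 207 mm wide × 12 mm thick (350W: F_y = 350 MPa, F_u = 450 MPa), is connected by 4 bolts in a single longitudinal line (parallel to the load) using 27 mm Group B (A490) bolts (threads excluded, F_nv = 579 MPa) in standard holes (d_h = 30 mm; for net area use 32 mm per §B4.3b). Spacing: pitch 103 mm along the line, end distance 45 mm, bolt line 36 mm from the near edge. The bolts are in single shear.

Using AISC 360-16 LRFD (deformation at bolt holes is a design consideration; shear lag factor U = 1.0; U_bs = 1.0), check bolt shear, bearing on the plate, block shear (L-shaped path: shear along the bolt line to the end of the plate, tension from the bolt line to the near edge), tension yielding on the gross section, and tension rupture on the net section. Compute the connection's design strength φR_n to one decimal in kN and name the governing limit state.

Bolt shear: A_b = π(27)²/4 = 572.56 mm². φR_n = 0.75 × 579 × 572.56 × 4 × 1 = 994.5 kN.
Bearing (12 mm plate, F_u = 450 MPa): end bolts L_c = 45 − 30/2 = 30, R_n = min(1.2×30×12×450, 2.4×27×12×450) = 194.4 kN/bolt; interior L_c = 103 − 30 = 73, R_n = 349.92 kN/bolt. φR_n = 0.75 × (1×194.4 + 3×349.92) = 933.1 kN.
Block shear: shear path 1×[45+3×103] = 1×354 mm, A_gv = 4248, A_nv = 1×(354 − 3.5×32)×12 = 2904 mm²; tension to near edge: (36 − 0.5×32)×12 = 240 mm². R_n = min(0.6×450×2904, 0.6×350×4248) + 1.0×450×240 = min(784.08, 892.08) + 108 = 892.08 kN. φR_n = 0.75 × 892.08 = 669.1 kN.
Tension yield (gross): A_g = 207×12 = 2484 mm². φR_n = 0.90 × 350 × 2484 = 782.5 kN.
Tension rupture (net): A_n = (207 − 1×32)×12 = 2100 mm² (U = 1.0, A_e = A_n). φR_n = 0.75 × 450 × 2100 = 708.8 kN.
Governing: min(994.5, 933.1, 669.1, 782.5, 708.8) = 669.1 kN → block shear.

669.1 kN (block shear governs)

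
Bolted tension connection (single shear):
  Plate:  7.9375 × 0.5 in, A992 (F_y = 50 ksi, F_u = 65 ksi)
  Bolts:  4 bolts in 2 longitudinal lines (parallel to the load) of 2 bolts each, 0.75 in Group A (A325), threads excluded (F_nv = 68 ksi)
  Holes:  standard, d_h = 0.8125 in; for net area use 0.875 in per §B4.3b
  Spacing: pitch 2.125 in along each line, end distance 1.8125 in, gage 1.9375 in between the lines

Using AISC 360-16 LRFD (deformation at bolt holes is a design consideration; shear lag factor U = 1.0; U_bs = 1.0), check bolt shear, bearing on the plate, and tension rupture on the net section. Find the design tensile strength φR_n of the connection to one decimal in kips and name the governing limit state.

90.1 kips (bolt shear governs)

Bolt shear: A_b = π(0.75)²/4 = 0.44179 in². φR_n = 0.75 × 68 × 0.44179 × 4 × 1 = 90.1 kips.
Bearing (0.5 in plate, F_u = 65 ksi): end bolts L_c = 1.8125 − 0.8125/2 = 1.40625, R_n = min(1.2×1.40625×0.5×65, 2.4×0.75×0.5×65) = 54.844 kips/bolt; interior L_c = 2.125 − 0.8125 = 1.3125, R_n = 51.188 kips/bolt. φR_n = 0.75 × (2×54.844 + 2×51.188) = 159.0 kips.
Tension rupture (net): A_n = (7.9375 − 2×0.875)×0.5 = 3.0938 in² (U = 1.0, A_e = A_n). φR_n = 0.75 × 65 × 3.0938 = 150.8 kips.
Governing: min(90.1, 159.0, 150.8) = 90.1 kips → bolt shear.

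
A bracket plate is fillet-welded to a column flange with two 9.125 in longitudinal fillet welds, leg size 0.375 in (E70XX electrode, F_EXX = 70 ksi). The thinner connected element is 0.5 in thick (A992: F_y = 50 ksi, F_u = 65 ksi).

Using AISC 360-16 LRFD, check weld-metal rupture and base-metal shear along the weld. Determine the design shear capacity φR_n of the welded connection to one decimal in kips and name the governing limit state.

152.4 kips (weld metal governs)

Weld metal: throat = 0.707×0.375 = 0.26513 in, L = 2×9.125 = 18.25 in. φR_n = 0.75 × 0.6 × 70 × 0.26513 × 18.25 = 152.4 kips.
Base metal shear (0.5 in plate): yield φR_n = 1.0×0.6×50×0.5×18.25 = 273.8 kips; rupture φR_n = 0.75×0.6×65×0.5×18.25 = 266.9 kips; take 266.9 kips (rupture).
Governing: min(152.4, 266.9) = 152.4 kips → weld metal.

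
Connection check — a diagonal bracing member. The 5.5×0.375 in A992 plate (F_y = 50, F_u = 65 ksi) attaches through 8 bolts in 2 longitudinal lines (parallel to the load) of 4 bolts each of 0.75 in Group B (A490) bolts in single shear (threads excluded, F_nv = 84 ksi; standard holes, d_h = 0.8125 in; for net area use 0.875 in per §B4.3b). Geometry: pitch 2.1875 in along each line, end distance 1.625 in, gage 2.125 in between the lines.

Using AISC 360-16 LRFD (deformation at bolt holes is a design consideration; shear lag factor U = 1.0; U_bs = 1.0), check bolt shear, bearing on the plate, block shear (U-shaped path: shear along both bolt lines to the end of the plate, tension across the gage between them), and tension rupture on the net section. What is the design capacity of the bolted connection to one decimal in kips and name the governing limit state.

Bolt shear: A_b = π(0.75)²/4 = 0.44179 in². φR_n = 0.75 × 84 × 0.44179 × 8 × 1 = 222.7 kips.
Bearing (0.375 in plate, F_u = 65 ksi): end bolts L_c = 1.625 − 0.8125/2 = 1.21875, R_n = min(1.2×1.21875×0.375×65, 2.4×0.75×0.375×65) = 35.648 kips/bolt; interior L_c = 2.1875 − 0.8125 = 1.375, R_n = 40.219 kips/bolt. φR_n = 0.75 × (2×35.648 + 6×40.219) = 234.5 kips.
Block shear: shear path 2×[1.625+3×2.1875] = 2×8.1875 in, A_gv = 6.1406, A_nv = 2×(8.1875 − 3.5×0.875)×0.375 = 3.8438 in²; tension across gage: (2.125 − 1×0.875)×0.375 = 0.46875 in². R_n = min(0.6×65×3.8438, 0.6×50×6.1406) + 1.0×65×0.46875 = min(149.91, 184.22) + 30.469 = 180.38 kips. φR_n = 0.75 × 180.38 = 135.3 kips.
Tension rupture (net): A_n = (5.5 − 2×0.875)×0.375 = 1.4063 in² (U = 1.0, A_e = A_n). φR_n = 0.75 × 65 × 1.4063 = 68.6 kips.
Governing: min(222.7, 234.5, 135.3, 68.6) = 68.6 kips → net-section rupture.

68.6 kips (net-section rupture governs)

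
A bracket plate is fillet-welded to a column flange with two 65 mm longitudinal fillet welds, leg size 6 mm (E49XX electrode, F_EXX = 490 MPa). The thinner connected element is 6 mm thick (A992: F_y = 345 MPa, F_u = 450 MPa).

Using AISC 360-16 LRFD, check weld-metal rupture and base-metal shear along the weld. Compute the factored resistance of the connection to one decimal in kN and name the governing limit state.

121.6 kN (weld metal governs)

Weld metal: throat = 0.707×6 = 4.242 mm, L = 2×65 = 130 mm. φR_n = 0.75 × 0.6 × 490 × 4.242 × 130 = 121.6 kN.
Base metal shear (6 mm plate): yield φR_n = 1.0×0.6×345×6×130 = 161.5 kN; rupture φR_n = 0.75×0.6×450×6×130 = 158.0 kN; take 158.0 kN (rupture).
Governing: min(121.6, 158.0) = 121.6 kN → weld metal.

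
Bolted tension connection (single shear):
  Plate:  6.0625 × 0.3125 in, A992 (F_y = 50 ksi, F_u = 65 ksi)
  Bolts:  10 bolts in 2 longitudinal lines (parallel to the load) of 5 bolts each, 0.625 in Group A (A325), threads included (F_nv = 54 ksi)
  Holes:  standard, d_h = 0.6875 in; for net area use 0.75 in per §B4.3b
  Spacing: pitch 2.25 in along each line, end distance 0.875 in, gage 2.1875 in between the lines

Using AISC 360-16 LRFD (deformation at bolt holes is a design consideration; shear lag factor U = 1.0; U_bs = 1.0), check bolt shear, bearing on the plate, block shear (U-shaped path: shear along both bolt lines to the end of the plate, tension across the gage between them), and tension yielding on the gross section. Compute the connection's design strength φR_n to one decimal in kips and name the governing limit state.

Bolt shear: A_b = π(0.625)²/4 = 0.3068 in². φR_n = 0.75 × 54 × 0.3068 × 10 × 1 = 124.3 kips.
Bearing (0.3125 in plate, F_u = 65 ksi): end bolts L_c = 0.875 − 0.6875/2 = 0.53125, R_n = min(1.2×0.53125×0.3125×65, 2.4×0.625×0.3125×65) = 12.949 kips/bolt; interior L_c = 2.25 − 0.6875 = 1.5625, R_n = 30.469 kips/bolt. φR_n = 0.75 × (2×12.949 + 8×30.469) = 202.2 kips.
Block shear: shear path 2×[0.875+4×2.25] = 2×9.875 in, A_gv = 6.1719, A_nv = 2×(9.875 − 4.5×0.75)×0.3125 = 4.0625 in²; tension across gage: (2.1875 − 1×0.75)×0.3125 = 0.44922 in². R_n = min(0.6×65×4.0625, 0.6×50×6.1719) + 1.0×65×0.44922 = min(158.44, 185.16) + 29.199 = 187.64 kips. φR_n = 0.75 × 187.64 = 140.7 kips.
Tension yield (gross): A_g = 6.0625×0.3125 = 1.8945 in². φR_n = 0.90 × 50 × 1.8945 = 85.3 kips.
Governing: min(124.3, 202.2, 140.7, 85.3) = 85.3 kips → gross-section yield.

85.3 kips (gross-section yield governs)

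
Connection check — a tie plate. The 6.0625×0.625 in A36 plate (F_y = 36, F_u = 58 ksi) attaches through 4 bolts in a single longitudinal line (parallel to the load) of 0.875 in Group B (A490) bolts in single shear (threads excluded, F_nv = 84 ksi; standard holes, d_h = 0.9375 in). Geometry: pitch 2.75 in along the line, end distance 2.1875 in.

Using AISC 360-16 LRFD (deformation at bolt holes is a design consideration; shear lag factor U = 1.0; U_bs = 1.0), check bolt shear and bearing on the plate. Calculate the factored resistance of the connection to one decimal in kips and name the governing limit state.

Bolt shear: A_b = π(0.875)²/4 = 0.60132 in². φR_n = 0.75 × 84 × 0.60132 × 4 × 1 = 151.5 kips.
Bearing (0.625 in plate, F_u = 58 ksi): end bolts L_c = 2.1875 − 0.9375/2 = 1.71875, R_n = min(1.2×1.71875×0.625×58, 2.4×0.875×0.625×58) = 74.766 kips/bolt; interior L_c = 2.75 − 0.9375 = 1.8125, R_n = 76.125 kips/bolt. φR_n = 0.75 × (1×74.766 + 3×76.125) = 227.4 kips.
Governing: min(151.5, 227.4) = 151.5 kips → bolt shear.

151.5 kips (bolt shear governs)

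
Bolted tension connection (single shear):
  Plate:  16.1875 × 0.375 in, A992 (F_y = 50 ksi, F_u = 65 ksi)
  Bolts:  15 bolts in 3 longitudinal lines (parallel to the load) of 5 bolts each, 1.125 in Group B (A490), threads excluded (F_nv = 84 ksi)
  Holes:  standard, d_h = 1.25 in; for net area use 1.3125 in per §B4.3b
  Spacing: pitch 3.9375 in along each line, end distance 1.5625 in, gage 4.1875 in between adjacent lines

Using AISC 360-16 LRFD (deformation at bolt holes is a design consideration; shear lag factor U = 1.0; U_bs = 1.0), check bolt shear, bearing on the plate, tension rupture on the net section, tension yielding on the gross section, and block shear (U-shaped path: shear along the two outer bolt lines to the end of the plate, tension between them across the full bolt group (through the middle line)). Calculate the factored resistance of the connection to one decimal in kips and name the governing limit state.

223.9 kips (net-section rupture governs)

Bolt shear: A_b = π(1.125)²/4 = 0.99402 in². φR_n = 0.75 × 84 × 0.99402 × 15 × 1 = 939.3 kips.
Bearing (0.375 in plate, F_u = 65 ksi): end bolts L_c = 1.5625 − 1.25/2 = 0.9375, R_n = min(1.2×0.9375×0.375×65, 2.4×1.125×0.375×65) = 27.422 kips/bolt; interior L_c = 3.9375 − 1.25 = 2.6875, R_n = 65.813 kips/bolt. φR_n = 0.75 × (3×27.422 + 12×65.813) = 654.0 kips.
Tension rupture (net): A_n = (16.1875 − 3×1.3125)×0.375 = 4.5938 in² (U = 1.0, A_e = A_n). φR_n = 0.75 × 65 × 4.5938 = 223.9 kips.
Tension yield (gross): A_g = 16.1875×0.375 = 6.0703 in². φR_n = 0.90 × 50 × 6.0703 = 273.2 kips.
Block shear: shear path 2×[1.5625+4×3.9375] = 2×17.3125 in, A_gv = 12.984, A_nv = 2×(17.3125 − 4.5×1.3125)×0.375 = 8.5547 in²; tension across gage: (8.375 − 2×1.3125)×0.375 = 2.1563 in². R_n = min(0.6×65×8.5547, 0.6×50×12.984) + 1.0×65×2.1563 = min(333.63, 389.52) + 140.16 = 473.79 kips. φR_n = 0.75 × 473.79 = 355.3 kips.
Governing: min(939.3, 654.0, 223.9, 273.2, 355.3) = 223.9 kips → net-section rupture.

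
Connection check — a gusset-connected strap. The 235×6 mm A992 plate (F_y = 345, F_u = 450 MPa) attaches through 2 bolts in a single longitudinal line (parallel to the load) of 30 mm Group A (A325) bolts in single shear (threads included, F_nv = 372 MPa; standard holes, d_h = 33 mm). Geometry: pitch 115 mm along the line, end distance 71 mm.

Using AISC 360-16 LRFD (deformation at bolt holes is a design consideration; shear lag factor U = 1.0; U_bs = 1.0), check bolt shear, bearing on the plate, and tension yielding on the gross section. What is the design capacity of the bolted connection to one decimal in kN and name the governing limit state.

278.2 kN (bearing governs)

Bolt shear: A_b = π(30)²/4 = 706.86 mm². φR_n = 0.75 × 372 × 706.86 × 2 × 1 = 394.4 kN.
Bearing (6 mm plate, F_u = 450 MPa): end bolts L_c = 71 − 33/2 = 54.5, R_n = min(1.2×54.5×6×450, 2.4×30×6×450) = 176.58 kN/bolt; interior L_c = 115 − 33 = 82, R_n = 194.4 kN/bolt. φR_n = 0.75 × (1×176.58 + 1×194.4) = 278.2 kN.
Tension yield (gross): A_g = 235×6 = 1410 mm². φR_n = 0.90 × 345 × 1410 = 437.8 kN.
Governing: min(394.4, 278.2, 437.8) = 278.2 kN → bearing.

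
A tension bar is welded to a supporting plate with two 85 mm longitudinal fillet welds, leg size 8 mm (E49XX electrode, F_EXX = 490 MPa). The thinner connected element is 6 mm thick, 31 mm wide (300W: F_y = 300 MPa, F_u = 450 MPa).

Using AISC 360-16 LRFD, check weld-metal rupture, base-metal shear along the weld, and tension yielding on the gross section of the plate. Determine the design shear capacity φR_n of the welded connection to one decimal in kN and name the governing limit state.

50.2 kN (gross-section yield governs)

Weld metal: throat = 0.707×8 = 5.656 mm, L = 2×85 = 170 mm. φR_n = 0.75 × 0.6 × 490 × 5.656 × 170 = 212.0 kN.
Base metal shear (6 mm plate): yield φR_n = 1.0×0.6×300×6×170 = 183.6 kN; rupture φR_n = 0.75×0.6×450×6×170 = 206.6 kN; take 183.6 kN (yield).
Tension yield (gross): A_g = 31×6 = 186 mm². φR_n = 0.90 × 300 × 186 = 50.2 kN.
Governing: min(212.0, 183.6, 50.2) = 50.2 kN → gross-section yield.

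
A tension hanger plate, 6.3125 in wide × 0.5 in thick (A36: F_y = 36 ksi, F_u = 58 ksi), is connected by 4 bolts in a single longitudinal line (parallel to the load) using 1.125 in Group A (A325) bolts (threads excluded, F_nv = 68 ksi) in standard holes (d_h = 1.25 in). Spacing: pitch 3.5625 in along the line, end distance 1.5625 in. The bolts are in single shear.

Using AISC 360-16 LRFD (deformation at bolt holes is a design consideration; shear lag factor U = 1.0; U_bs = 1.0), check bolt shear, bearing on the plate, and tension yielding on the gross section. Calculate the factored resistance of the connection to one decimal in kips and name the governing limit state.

102.3 kips (gross-section yield governs)

Bolt shear: A_b = π(1.125)²/4 = 0.99402 in². φR_n = 0.75 × 68 × 0.99402 × 4 × 1 = 202.8 kips.
Bearing (0.5 in plate, F_u = 58 ksi): end bolts L_c = 1.5625 − 1.25/2 = 0.9375, R_n = min(1.2×0.9375×0.5×58, 2.4×1.125×0.5×58) = 32.625 kips/bolt; interior L_c = 3.5625 − 1.25 = 2.3125, R_n = 78.3 kips/bolt. φR_n = 0.75 × (1×32.625 + 3×78.3) = 200.6 kips.
Tension yield (gross): A_g = 6.3125×0.5 = 3.1563 in². φR_n = 0.90 × 36 × 3.1563 = 102.3 kips.
Governing: min(202.8, 200.6, 102.3) = 102.3 kips → gross-section yield.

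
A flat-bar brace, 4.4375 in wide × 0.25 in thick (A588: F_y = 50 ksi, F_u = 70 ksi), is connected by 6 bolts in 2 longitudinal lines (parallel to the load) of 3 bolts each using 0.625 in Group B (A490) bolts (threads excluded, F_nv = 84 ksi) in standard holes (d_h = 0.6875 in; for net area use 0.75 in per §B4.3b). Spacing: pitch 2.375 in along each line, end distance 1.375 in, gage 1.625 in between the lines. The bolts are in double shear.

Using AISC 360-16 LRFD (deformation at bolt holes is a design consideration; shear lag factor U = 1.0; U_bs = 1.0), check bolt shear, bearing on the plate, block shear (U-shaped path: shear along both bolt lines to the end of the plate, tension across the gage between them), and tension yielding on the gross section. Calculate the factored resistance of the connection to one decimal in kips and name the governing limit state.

49.9 kips (gross-section yield governs)

Bolt shear: A_b = π(0.625)²/4 = 0.3068 in². φR_n = 0.75 × 84 × 0.3068 × 6 × 2 = 231.9 kips.
Bearing (0.25 in plate, F_u = 70 ksi): end bolts L_c = 1.375 − 0.6875/2 = 1.03125, R_n = min(1.2×1.03125×0.25×70, 2.4×0.625×0.25×70) = 21.656 kips/bolt; interior L_c = 2.375 − 0.6875 = 1.6875, R_n = 26.25 kips/bolt. φR_n = 0.75 × (2×21.656 + 4×26.25) = 111.2 kips.
Block shear: shear path 2×[1.375+2×2.375] = 2×6.125 in, A_gv = 3.0625, A_nv = 2×(6.125 − 2.5×0.75)×0.25 = 2.125 in²; tension across gage: (1.625 − 1×0.75)×0.25 = 0.21875 in². R_n = min(0.6×70×2.125, 0.6×50×3.0625) + 1.0×70×0.21875 = min(89.25, 91.875) + 15.313 = 104.56 kips. φR_n = 0.75 × 104.56 = 78.4 kips.
Tension yield (gross): A_g = 4.4375×0.25 = 1.1094 in². φR_n = 0.90 × 50 × 1.1094 = 49.9 kips.
Governing: min(231.9, 111.2, 78.4, 49.9) = 49.9 kips → gross-section yield.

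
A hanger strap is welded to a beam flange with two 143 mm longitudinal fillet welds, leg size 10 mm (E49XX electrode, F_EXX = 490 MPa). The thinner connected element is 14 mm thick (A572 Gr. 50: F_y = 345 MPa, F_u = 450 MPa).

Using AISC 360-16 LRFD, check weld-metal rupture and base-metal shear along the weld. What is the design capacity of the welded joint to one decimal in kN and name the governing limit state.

Weld metal: throat = 0.707×10 = 7.07 mm, L = 2×143 = 286 mm. φR_n = 0.75 × 0.6 × 490 × 7.07 × 286 = 445.9 kN.
Base metal shear (14 mm plate): yield φR_n = 1.0×0.6×345×14×286 = 828.8 kN; rupture φR_n = 0.75×0.6×450×14×286 = 810.8 kN; take 810.8 kN (rupture).
Governing: min(445.9, 810.8) = 445.9 kN → weld metal.

445.9 kN (weld metal governs)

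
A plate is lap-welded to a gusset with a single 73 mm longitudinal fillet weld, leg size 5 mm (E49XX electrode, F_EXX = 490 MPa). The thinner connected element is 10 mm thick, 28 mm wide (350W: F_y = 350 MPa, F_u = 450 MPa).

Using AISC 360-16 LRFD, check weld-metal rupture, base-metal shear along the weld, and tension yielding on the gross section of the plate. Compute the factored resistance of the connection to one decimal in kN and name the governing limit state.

56.9 kN (weld metal governs)

Weld metal: throat = 0.707×5 = 3.535 mm, L = 73 mm. φR_n = 0.75 × 0.6 × 490 × 3.535 × 73 = 56.9 kN.
Base metal shear (10 mm plate): yield φR_n = 1.0×0.6×350×10×73 = 153.3 kN; rupture φR_n = 0.75×0.6×450×10×73 = 147.8 kN; take 147.8 kN (rupture).
Tension yield (gross): A_g = 28×10 = 280 mm². φR_n = 0.90 × 350 × 280 = 88.2 kN.
Governing: min(56.9, 147.8, 88.2) = 56.9 kN → weld metal.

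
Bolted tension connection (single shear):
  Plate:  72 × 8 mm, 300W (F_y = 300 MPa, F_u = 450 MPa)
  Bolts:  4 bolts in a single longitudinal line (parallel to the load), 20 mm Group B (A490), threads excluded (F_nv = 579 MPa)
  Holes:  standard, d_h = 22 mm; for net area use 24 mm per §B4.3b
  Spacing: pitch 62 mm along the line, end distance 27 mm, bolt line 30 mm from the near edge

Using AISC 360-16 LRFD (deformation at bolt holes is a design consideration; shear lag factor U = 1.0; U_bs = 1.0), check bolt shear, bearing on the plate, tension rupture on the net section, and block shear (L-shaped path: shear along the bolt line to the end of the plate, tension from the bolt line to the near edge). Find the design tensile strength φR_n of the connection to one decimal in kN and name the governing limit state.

Bolt shear: A_b = π(20)²/4 = 314.16 mm². φR_n = 0.75 × 579 × 314.16 × 4 × 1 = 545.7 kN.
Bearing (8 mm plate, F_u = 450 MPa): end bolts L_c = 27 − 22/2 = 16, R_n = min(1.2×16×8×450, 2.4×20×8×450) = 69.12 kN/bolt; interior L_c = 62 − 22 = 40, R_n = 172.8 kN/bolt. φR_n = 0.75 × (1×69.12 + 3×172.8) = 440.6 kN.
Tension rupture (net): A_n = (72 − 1×24)×8 = 384 mm² (U = 1.0, A_e = A_n). φR_n = 0.75 × 450 × 384 = 129.6 kN.
Block shear: shear path 1×[27+3×62] = 1×213 mm, A_gv = 1704, A_nv = 1×(213 − 3.5×24)×8 = 1032 mm²; tension to near edge: (30 − 0.5×24)×8 = 144 mm². R_n = min(0.6×450×1032, 0.6×300×1704) + 1.0×450×144 = min(278.64, 306.72) + 64.8 = 343.44 kN. φR_n = 0.75 × 343.44 = 257.6 kN.
Governing: min(545.7, 440.6, 129.6, 257.6) = 129.6 kN → net-section rupture.

129.6 kN (net-section rupture governs)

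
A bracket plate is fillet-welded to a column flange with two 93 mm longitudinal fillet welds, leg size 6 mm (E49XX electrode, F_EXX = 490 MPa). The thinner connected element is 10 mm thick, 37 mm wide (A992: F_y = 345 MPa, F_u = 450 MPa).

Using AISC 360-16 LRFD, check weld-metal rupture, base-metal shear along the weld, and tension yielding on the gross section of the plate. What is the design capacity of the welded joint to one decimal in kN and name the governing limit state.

Weld metal: throat = 0.707×6 = 4.242 mm, L = 2×93 = 186 mm. φR_n = 0.75 × 0.6 × 490 × 4.242 × 186 = 174.0 kN.
Base metal shear (10 mm plate): yield φR_n = 1.0×0.6×345×10×186 = 385.0 kN; rupture φR_n = 0.75×0.6×450×10×186 = 376.7 kN; take 376.7 kN (rupture).
Tension yield (gross): A_g = 37×10 = 370 mm². φR_n = 0.90 × 345 × 370 = 114.9 kN.
Governing: min(174.0, 376.7, 114.9) = 114.9 kN → gross-section yield.

114.9 kN (gross-section yield governs)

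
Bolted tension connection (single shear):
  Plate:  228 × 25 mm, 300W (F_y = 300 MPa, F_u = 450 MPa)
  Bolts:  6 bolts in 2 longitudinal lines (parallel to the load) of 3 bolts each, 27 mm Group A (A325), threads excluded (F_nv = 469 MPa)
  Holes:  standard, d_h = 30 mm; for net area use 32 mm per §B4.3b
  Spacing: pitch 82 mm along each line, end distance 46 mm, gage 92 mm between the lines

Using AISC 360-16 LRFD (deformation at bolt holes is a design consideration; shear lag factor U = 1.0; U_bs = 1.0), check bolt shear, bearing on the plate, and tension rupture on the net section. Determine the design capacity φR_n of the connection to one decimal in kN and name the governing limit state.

1208.4 kN (bolt shear governs)

Bolt shear: A_b = π(27)²/4 = 572.56 mm². φR_n = 0.75 × 469 × 572.56 × 6 × 1 = 1208.4 kN.
Bearing (25 mm plate, F_u = 450 MPa): end bolts L_c = 46 − 30/2 = 31, R_n = min(1.2×31×25×450, 2.4×27×25×450) = 418.5 kN/bolt; interior L_c = 82 − 30 = 52, R_n = 702 kN/bolt. φR_n = 0.75 × (2×418.5 + 4×702) = 2733.8 kN.
Tension rupture (net): A_n = (228 − 2×32)×25 = 4100 mm² (U = 1.0, A_e = A_n). φR_n = 0.75 × 450 × 4100 = 1383.8 kN.
Governing: min(1208.4, 2733.8, 1383.8) = 1208.4 kN → bolt shear.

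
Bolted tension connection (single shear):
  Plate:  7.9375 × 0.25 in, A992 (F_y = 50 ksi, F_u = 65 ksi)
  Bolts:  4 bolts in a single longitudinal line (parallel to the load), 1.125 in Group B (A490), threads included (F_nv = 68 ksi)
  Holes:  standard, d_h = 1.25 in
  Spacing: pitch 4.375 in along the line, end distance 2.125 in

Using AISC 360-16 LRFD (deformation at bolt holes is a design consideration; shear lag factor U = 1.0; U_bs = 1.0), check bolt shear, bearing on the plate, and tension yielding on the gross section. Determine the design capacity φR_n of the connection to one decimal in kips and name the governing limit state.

Bolt shear: A_b = π(1.125)²/4 = 0.99402 in². φR_n = 0.75 × 68 × 0.99402 × 4 × 1 = 202.8 kips.
Bearing (0.25 in plate, F_u = 65 ksi): end bolts L_c = 2.125 − 1.25/2 = 1.5, R_n = min(1.2×1.5×0.25×65, 2.4×1.125×0.25×65) = 29.25 kips/bolt; interior L_c = 4.375 − 1.25 = 3.125, R_n = 43.875 kips/bolt. φR_n = 0.75 × (1×29.25 + 3×43.875) = 120.7 kips.
Tension yield (gross): A_g = 7.9375×0.25 = 1.9844 in². φR_n = 0.90 × 50 × 1.9844 = 89.3 kips.
Governing: min(202.8, 120.7, 89.3) = 89.3 kips → gross-section yield.

89.3 kips (gross-section yield governs)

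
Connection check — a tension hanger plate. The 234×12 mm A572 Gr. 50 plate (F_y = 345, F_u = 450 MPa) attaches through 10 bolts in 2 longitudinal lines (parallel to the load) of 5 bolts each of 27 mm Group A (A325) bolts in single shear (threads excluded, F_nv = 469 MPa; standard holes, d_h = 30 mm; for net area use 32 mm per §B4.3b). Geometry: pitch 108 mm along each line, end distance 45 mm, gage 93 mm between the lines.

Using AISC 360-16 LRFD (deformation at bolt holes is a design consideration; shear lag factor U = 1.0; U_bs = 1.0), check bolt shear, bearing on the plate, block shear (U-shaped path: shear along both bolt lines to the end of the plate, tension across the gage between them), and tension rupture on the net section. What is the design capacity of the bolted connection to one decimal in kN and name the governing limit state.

688.5 kN (net-section rupture governs)

Bolt shear: A_b = π(27)²/4 = 572.56 mm². φR_n = 0.75 × 469 × 572.56 × 10 × 1 = 2014.0 kN.
Bearing (12 mm plate, F_u = 450 MPa): end bolts L_c = 45 − 30/2 = 30, R_n = min(1.2×30×12×450, 2.4×27×12×450) = 194.4 kN/bolt; interior L_c = 108 − 30 = 78, R_n = 349.92 kN/bolt. φR_n = 0.75 × (2×194.4 + 8×349.92) = 2391.1 kN.
Block shear: shear path 2×[45+4×108] = 2×477 mm, A_gv = 11448, A_nv = 2×(477 − 4.5×32)×12 = 7992 mm²; tension across gage: (93 − 1×32)×12 = 732 mm². R_n = min(0.6×450×7992, 0.6×345×11448) + 1.0×450×732 = min(2157.8, 2369.7) + 329.4 = 2487.2 kN. φR_n = 0.75 × 2487.2 = 1865.4 kN.
Tension rupture (net): A_n = (234 − 2×32)×12 = 2040 mm² (U = 1.0, A_e = A_n). φR_n = 0.75 × 450 × 2040 = 688.5 kN.
Governing: min(2014.0, 2391.1, 1865.4, 688.5) = 688.5 kN → net-section rupture.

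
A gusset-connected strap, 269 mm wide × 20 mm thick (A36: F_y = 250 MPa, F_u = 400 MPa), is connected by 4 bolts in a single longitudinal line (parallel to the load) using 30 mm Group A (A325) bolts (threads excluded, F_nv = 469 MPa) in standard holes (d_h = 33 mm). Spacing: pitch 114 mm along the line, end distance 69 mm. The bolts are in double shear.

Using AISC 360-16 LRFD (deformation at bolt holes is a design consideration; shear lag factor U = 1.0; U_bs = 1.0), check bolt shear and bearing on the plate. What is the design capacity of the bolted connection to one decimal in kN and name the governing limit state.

1674.0 kN (bearing governs)

Bolt shear: A_b = π(30)²/4 = 706.86 mm². φR_n = 0.75 × 469 × 706.86 × 4 × 2 = 1989.1 kN.
Bearing (20 mm plate, F_u = 400 MPa): end bolts L_c = 69 − 33/2 = 52.5, R_n = min(1.2×52.5×20×400, 2.4×30×20×400) = 504 kN/bolt; interior L_c = 114 − 33 = 81, R_n = 576 kN/bolt. φR_n = 0.75 × (1×504 + 3×576) = 1674.0 kN.
Governing: min(1989.1, 1674.0) = 1674.0 kN → bearing.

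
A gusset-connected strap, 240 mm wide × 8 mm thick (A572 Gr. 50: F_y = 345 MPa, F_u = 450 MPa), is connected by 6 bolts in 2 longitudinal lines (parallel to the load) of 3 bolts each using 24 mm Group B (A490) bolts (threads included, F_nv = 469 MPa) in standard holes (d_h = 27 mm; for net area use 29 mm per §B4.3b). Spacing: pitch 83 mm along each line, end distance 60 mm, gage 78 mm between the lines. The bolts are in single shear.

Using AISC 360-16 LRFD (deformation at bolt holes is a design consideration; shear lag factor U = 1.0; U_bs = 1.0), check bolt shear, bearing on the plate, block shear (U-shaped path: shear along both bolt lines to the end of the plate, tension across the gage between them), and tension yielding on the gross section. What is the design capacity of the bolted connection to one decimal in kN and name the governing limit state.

Bolt shear: A_b = π(24)²/4 = 452.39 mm². φR_n = 0.75 × 469 × 452.39 × 6 × 1 = 954.8 kN.
Bearing (8 mm plate, F_u = 450 MPa): end bolts L_c = 60 − 27/2 = 46.5, R_n = min(1.2×46.5×8×450, 2.4×24×8×450) = 200.88 kN/bolt; interior L_c = 83 − 27 = 56, R_n = 207.36 kN/bolt. φR_n = 0.75 × (2×200.88 + 4×207.36) = 923.4 kN.
Block shear: shear path 2×[60+2×83] = 2×226 mm, A_gv = 3616, A_nv = 2×(226 − 2.5×29)×8 = 2456 mm²; tension across gage: (78 − 1×29)×8 = 392 mm². R_n = min(0.6×450×2456, 0.6×345×3616) + 1.0×450×392 = min(663.12, 748.51) + 176.4 = 839.52 kN. φR_n = 0.75 × 839.52 = 629.6 kN.
Tension yield (gross): A_g = 240×8 = 1920 mm². φR_n = 0.90 × 345 × 1920 = 596.2 kN.
Governing: min(954.8, 923.4, 629.6, 596.2) = 596.2 kN → gross-section yield.

596.2 kN (gross-section yield governs)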